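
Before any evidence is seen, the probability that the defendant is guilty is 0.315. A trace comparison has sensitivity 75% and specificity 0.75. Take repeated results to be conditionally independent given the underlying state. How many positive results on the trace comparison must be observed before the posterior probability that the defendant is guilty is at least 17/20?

Prior odds: 0.315 ÷ 0.685 = 63/137.
False-positive rate = 1 − 0.75 = 0.25; likelihood ratio of a positive = 0.75/0.25 = 3.
Target posterior odds = 0.85/0.15 = 17/3.
Need (63/137) × 3ⁿ ≥ 17/3, i.e. 3ⁿ ≥ 2329/189.
3² = 9 falls short of 2329/189 but 3³ = 27 reaches it, so n = 3.

3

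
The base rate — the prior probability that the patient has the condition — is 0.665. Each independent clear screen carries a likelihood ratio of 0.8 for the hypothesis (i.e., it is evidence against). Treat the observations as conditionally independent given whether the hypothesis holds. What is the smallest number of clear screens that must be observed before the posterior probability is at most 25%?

8

Prior odds: 0.665 ÷ 0.335 = 133/67.
Likelihood ratio per clear screen = 0.8.
Target posterior odds = 0.25/0.75 = 1/3.
Need (133/67) × 0.8ⁿ ≤ 1/3, i.e. 0.8ⁿ ≤ 67/399.
0.8⁷ = 16384/78125 is still above 67/399 but 0.8⁸ = 65536/390625 is at or below it, so n = 8.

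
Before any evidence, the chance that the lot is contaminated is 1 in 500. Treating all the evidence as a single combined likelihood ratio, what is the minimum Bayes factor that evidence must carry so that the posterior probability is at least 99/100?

49401

Prior odds = 0.002/0.998 = 1/499.
Target odds = 0.99/0.01 = 99.
Required Bayes factor = 99 ÷ (1/499) = 49401.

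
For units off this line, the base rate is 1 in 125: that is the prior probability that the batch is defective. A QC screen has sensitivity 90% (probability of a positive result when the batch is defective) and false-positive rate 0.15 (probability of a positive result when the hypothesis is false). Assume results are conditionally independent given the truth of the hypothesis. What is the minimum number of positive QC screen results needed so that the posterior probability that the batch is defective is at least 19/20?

Prior odds: 0.008 ÷ 0.992 = 1/124.
Likelihood ratio of a positive result = 0.9/0.15 = 6.
Target posterior odds = 0.95/0.05 = 19.
Require 6ⁿ ≥ 19 ÷ (1/124) = 2356.
6⁴ = 1296 falls short of 2356 but 6⁵ = 7776 reaches it, so n = 5.

5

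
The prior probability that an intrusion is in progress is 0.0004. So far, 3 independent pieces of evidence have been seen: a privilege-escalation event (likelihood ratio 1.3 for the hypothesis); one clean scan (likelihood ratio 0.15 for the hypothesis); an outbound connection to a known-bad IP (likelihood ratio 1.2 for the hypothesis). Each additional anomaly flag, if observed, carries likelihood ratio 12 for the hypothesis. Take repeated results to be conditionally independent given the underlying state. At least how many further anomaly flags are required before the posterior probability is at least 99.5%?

6

Prior odds = 0.0004/0.9996 = 1/2499.
Combined Bayes factor of the evidence already in hand = 1.3 × 0.15 × 1.2 = 0.234.
Odds after that evidence = (1/2499) × 0.234 = 39/416500.
Target odds = 0.995/0.005 = 199.
Need 12ⁿ ≥ 199 ÷ (39/416500) = 82883500/39.
12⁵ = 248832 falls short of 82883500/39 but 12⁶ = 2985984 reaches it, so n = 6.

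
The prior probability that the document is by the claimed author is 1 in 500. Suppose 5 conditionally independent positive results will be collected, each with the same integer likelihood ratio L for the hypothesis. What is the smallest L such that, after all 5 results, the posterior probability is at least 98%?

8

Prior odds = 0.002/0.998 = 1/499.
Target odds = 0.98/0.02 = 49.
Need L⁵ ≥ 49 ÷ (1/499) = 24451.
7⁵ = 16807 < 24451 ≤ 32768 = 8⁵, so L = 8.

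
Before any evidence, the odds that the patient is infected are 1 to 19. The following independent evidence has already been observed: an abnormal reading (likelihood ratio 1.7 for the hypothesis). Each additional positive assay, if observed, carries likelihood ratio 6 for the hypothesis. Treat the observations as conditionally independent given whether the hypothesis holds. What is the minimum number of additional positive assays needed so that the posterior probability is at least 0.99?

Prior odds = 1/19.
Bayes factor of the evidence already in hand = 1.7.
Odds after that evidence = (1/19) × 1.7 = 17/190.
Target odds = 0.99/0.01 = 99.
Need 6ⁿ ≥ 99 ÷ (17/190) = 18810/17.
6³ = 216 falls short of 18810/17 but 6⁴ = 1296 reaches it, so n = 4.

4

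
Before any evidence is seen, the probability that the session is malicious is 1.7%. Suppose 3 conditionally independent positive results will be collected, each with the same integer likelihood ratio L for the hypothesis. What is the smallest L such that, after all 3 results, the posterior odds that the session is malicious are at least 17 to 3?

Prior odds = 0.017/0.983 = 17/983.
Target odds = 17/3.
Need L³ ≥ 17/3 ÷ (17/983) = 983/3.
6³ = 216 < 983/3 ≤ 343 = 7³, so L = 7.

7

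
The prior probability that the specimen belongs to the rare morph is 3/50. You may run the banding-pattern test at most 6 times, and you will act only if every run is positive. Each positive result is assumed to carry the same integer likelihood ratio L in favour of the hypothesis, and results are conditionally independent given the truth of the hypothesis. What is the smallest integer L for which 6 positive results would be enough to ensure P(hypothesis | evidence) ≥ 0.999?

6

Prior odds = 0.06/0.94 = 3/47.
Target odds = 0.999/0.001 = 999.
Need L⁶ ≥ 999 ÷ (3/47) = 15651.
5⁶ = 15625 < 15651 ≤ 46656 = 6⁶, so L = 6.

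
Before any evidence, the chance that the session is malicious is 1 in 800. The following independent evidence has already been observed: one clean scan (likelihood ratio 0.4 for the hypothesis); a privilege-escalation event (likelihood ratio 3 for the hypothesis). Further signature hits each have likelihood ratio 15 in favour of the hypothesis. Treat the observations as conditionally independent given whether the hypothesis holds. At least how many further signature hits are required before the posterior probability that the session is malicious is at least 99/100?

Prior odds = 0.00125/0.99875 = 1/799.
Combined Bayes factor of the evidence already in hand = 0.4 × 3 = 1.2.
Odds after that evidence = (1/799) × 1.2 = 6/3995.
Target odds = 0.99/0.01 = 99.
Need 15ⁿ ≥ 99 ÷ (6/3995) = 65917.5.
15⁴ = 50625 falls short of 65917.5 but 15⁵ = 759375 reaches it, so n = 5.

5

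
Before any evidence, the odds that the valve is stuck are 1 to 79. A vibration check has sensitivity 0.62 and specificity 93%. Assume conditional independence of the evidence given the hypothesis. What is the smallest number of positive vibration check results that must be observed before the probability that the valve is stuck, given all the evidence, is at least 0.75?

3

Prior odds = 1/79.
False-positive rate = 1 − 0.93 = 0.07; likelihood ratio of a positive = 0.62/0.07 = 62/7.
Target posterior odds = 0.75/0.25 = 3.
Need (1/79) × (62/7)ⁿ ≥ 3, i.e. (62/7)ⁿ ≥ 237.
(62/7)² = 3844/49 falls short of 237 but (62/7)³ = 238328/343 reaches it, so n = 3.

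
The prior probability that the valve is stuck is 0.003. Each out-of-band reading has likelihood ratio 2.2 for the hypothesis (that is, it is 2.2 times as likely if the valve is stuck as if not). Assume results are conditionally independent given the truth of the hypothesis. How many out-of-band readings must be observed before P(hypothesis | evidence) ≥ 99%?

Prior odds = 0.003/0.997 = 3/997.
Likelihood ratio per out-of-band reading = 2.2.
Target odds: 0.99 ÷ 0.01 = 99.
Need (3/997) × 2.2ⁿ ≥ 99, i.e. 2.2ⁿ ≥ 32901.
2.2¹³ ≈28281 falls short of 32901 but 2.2¹⁴ ≈62218.2 reaches it, so n = 14.

14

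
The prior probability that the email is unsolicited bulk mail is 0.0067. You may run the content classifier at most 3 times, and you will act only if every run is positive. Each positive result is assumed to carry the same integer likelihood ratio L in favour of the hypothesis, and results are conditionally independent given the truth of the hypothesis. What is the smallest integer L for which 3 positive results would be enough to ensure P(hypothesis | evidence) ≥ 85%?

Prior odds = 0.0067/0.9933 = 67/9933.
Target odds = 0.85/0.15 = 17/3.
Need L³ ≥ 17/3 ÷ (67/9933) = 56287/67.
9³ = 729 < 56287/67 ≤ 1000 = 10³, so L = 10.

10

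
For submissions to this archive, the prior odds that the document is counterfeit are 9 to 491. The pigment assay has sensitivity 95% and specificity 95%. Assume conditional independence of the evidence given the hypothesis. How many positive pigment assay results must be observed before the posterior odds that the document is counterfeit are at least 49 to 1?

3

Prior odds = 9/491.
False-positive rate = 1 − 0.95 = 0.05; likelihood ratio of a positive = 0.95/0.05 = 19.
Target odds = 49.
Need (9/491) × 19ⁿ ≥ 49, i.e. 19ⁿ ≥ 24059/9.
19² = 361 falls short of 24059/9 but 19³ = 6859 reaches it, so n = 3.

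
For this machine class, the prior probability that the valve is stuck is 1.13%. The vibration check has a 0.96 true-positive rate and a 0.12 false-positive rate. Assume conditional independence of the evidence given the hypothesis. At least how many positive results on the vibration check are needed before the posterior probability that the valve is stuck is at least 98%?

5

Prior odds = 0.0113/0.9887 = 113/9887.
Likelihood ratio of a positive result = 0.96/0.12 = 8.
Target posterior odds = 0.98/0.02 = 49.
Require 8ⁿ ≥ 49 ÷ (113/9887) = 484463/113.
8⁴ = 4096 falls short of 484463/113 but 8⁵ = 32768 reaches it, so n = 5.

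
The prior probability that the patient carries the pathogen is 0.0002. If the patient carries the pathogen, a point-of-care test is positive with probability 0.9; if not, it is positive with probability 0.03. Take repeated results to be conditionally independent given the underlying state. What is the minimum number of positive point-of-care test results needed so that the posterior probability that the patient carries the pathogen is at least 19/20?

Prior odds = 0.0002/0.9998 = 1/4999.
Likelihood ratio of a positive = 0.9/0.03 = 30.
Target posterior odds = 0.95/0.05 = 19.
Need (1/4999) × 30ⁿ ≥ 19, i.e. 30ⁿ ≥ 94981.
30³ = 27000 falls short of 94981 but 30⁴ = 810000 reaches it, so n = 4.

4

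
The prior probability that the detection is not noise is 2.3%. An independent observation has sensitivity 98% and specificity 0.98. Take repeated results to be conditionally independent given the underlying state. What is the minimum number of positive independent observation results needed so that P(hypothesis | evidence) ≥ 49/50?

Prior odds = 0.023/0.977 = 23/977.
False-positive rate = 1 − 0.98 = 0.02; likelihood ratio of a positive = 0.98/0.02 = 49.
Target odds: 0.98 ÷ 0.02 = 49.
Require 49ⁿ ≥ 49 ÷ (23/977) = 47873/23.
49¹ = 49 falls short of 47873/23 but 49² = 2401 reaches it, so n = 2.

2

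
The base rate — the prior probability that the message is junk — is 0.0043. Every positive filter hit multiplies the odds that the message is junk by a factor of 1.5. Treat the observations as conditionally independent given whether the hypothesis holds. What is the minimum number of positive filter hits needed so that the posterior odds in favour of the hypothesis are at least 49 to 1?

Prior odds: 0.0043 ÷ 0.9957 = 43/9957.
Likelihood ratio per positive filter hit = 1.5.
Target odds = 49.
Need (43/9957) × 1.5ⁿ ≥ 49, i.e. 1.5ⁿ ≥ 487893/43.
1.5²³ ≈11222.7 falls short of 487893/43 but 1.5²⁴ ≈16834.1 reaches it, so n = 24.

24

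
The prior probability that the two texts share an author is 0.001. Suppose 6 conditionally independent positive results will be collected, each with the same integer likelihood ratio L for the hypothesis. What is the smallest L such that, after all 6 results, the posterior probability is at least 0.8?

4

Prior odds = 0.001/0.999 = 1/999.
Target odds = 0.8/0.2 = 4.
Need L⁶ ≥ 4 ÷ (1/999) = 3996.
3⁶ = 729 < 3996 ≤ 4096 = 4⁶, so L = 4.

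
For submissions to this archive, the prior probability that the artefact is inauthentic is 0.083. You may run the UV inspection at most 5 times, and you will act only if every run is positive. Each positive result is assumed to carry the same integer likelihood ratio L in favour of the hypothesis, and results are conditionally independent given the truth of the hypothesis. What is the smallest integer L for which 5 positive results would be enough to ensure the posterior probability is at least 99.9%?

Prior odds = 0.083/0.917 = 83/917.
Target odds = 0.999/0.001 = 999.
Need L⁵ ≥ 999 ÷ (83/917) = 916083/83.
6⁵ = 7776 < 916083/83 ≤ 16807 = 7⁵, so L = 7.

7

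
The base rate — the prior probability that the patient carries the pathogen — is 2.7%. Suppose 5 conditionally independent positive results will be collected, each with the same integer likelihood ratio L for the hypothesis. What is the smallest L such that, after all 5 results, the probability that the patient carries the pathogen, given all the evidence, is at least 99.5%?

6

Prior odds = 0.027/0.973 = 27/973.
Target odds = 0.995/0.005 = 199.
Need L⁵ ≥ 199 ÷ (27/973) = 193627/27.
5⁵ = 3125 < 193627/27 ≤ 7776 = 6⁵, so L = 6.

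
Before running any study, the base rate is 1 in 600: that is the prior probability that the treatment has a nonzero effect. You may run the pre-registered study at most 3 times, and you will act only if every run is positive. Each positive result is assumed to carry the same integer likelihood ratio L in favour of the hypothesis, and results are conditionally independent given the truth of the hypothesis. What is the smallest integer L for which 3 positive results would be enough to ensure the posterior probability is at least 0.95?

Prior odds = (1/600)/(599/600) = 1/599.
Target odds = 0.95/0.05 = 19.
Need L³ ≥ 19 ÷ (1/599) = 11381.
22³ = 10648 < 11381 ≤ 12167 = 23³, so L = 23.

23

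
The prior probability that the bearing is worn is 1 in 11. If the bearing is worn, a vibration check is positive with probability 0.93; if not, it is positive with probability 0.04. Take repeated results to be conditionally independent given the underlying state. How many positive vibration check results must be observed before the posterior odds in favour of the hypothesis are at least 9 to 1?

2

Prior odds: (1/11) ÷ (10/11) = 0.1.
Likelihood ratio of a positive = 0.93/0.04 = 23.25.
Target odds = 9.
Require 23.25ⁿ ≥ 9 ÷ 0.1 = 90.
23.25¹ = 23.25 falls short of 90 but 23.25² = 540.5625 reaches it, so n = 2.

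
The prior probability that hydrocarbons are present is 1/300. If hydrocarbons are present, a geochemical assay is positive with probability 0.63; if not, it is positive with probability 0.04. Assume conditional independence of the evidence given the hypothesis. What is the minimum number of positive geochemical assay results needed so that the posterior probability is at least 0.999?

5

Prior odds = (1/300)/(299/300) = 1/299.
Likelihood ratio of a positive = 0.63/0.04 = 15.75.
Target odds: 0.999 ÷ 0.001 = 999.
Need (1/299) × 15.75ⁿ ≥ 999, i.e. 15.75ⁿ ≥ 298701.
15.75⁴ = 15752961/256 falls short of 298701 but 15.75⁵ = 992436543/1024 reaches it, so n = 5.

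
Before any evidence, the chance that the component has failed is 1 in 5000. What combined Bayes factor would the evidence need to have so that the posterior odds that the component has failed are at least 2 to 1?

9998

Prior odds = 0.0002/0.9998 = 1/4999.
Target odds = 2.
Required Bayes factor = 2 ÷ (1/4999) = 9998.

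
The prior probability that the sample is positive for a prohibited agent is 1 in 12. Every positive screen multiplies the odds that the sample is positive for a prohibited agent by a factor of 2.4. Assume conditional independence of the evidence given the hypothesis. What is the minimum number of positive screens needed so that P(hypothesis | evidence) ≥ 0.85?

5

Prior odds: (1/12) ÷ (11/12) = 1/11.
Likelihood ratio per positive screen = 2.4.
Target odds: 0.85 ÷ 0.15 = 17/3.
Need (1/11) × 2.4ⁿ ≥ 17/3, i.e. 2.4ⁿ ≥ 187/3.
2.4⁴ = 33.1776 falls short of 187/3 but 2.4⁵ = 79.62624 reaches it, so n = 5.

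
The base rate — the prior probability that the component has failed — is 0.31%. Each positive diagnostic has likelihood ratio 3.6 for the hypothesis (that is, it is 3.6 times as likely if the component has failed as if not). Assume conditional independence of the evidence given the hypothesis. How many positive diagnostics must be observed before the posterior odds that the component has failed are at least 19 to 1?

7

Prior odds: 0.0031 ÷ 0.9969 = 31/9969.
Likelihood ratio per positive diagnostic = 3.6.
Target odds = 19.
Need (31/9969) × 3.6ⁿ ≥ 19, i.e. 3.6ⁿ ≥ 189411/31.
3.6⁶ = 34012224/15625 falls short of 189411/31 but 3.6⁷ = 612220032/78125 reaches it, so n = 7.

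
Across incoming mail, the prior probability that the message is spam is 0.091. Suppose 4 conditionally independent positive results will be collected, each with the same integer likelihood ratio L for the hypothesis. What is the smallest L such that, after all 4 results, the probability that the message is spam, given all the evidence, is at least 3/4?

3

Prior odds = 0.091/0.909 = 91/909.
Target odds = 0.75/0.25 = 3.
Need L⁴ ≥ 3 ÷ (91/909) = 2727/91.
2⁴ = 16 < 2727/91 ≤ 81 = 3⁴, so L = 3.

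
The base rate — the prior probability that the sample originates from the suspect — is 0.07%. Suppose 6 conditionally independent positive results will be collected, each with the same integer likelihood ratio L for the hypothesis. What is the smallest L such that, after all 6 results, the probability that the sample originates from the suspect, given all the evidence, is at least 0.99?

8

Prior odds = 0.0007/0.9993 = 7/9993.
Target odds = 0.99/0.01 = 99.
Need L⁶ ≥ 99 ÷ (7/9993) = 989307/7.
7⁶ = 117649 < 989307/7 ≤ 262144 = 8⁶, so L = 8.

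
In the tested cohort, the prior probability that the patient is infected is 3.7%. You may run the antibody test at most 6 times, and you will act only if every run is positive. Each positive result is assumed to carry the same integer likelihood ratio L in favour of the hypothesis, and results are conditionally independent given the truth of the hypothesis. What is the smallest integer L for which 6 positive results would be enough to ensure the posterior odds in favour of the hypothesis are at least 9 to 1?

3

Prior odds = 0.037/0.963 = 37/963.
Target odds = 9.
Need L⁶ ≥ 9 ÷ (37/963) = 8667/37.
2⁶ = 64 < 8667/37 ≤ 729 = 3⁶, so L = 3.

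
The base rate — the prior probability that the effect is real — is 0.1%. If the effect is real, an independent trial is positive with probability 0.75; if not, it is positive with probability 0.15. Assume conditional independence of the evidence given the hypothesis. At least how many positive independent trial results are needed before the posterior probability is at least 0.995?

8

Prior odds: 0.001 ÷ 0.999 = 1/999.
Likelihood ratio of a positive = 0.75/0.15 = 5.
Target odds: 0.995 ÷ 0.005 = 199.
Need (1/999) × 5ⁿ ≥ 199, i.e. 5ⁿ ≥ 198801.
5⁷ = 78125 falls short of 198801 but 5⁸ = 390625 reaches it, so n = 8.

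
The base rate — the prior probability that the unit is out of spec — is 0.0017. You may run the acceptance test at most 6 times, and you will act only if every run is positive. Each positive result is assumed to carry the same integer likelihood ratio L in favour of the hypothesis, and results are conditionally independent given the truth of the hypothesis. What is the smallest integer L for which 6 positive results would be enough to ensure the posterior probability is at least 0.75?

Prior odds = 0.0017/0.9983 = 17/9983.
Target odds = 0.75/0.25 = 3.
Need L⁶ ≥ 3 ÷ (17/9983) = 29949/17.
3⁶ = 729 < 29949/17 ≤ 4096 = 4⁶, so L = 4.

4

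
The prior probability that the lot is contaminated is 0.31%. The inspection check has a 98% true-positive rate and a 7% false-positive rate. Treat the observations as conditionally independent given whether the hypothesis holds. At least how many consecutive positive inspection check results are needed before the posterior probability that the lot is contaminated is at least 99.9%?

5

Prior odds = 0.0031/0.9969 = 31/9969.
Likelihood ratio of a positive result = 0.98/0.07 = 14.
Target posterior odds = 0.999/0.001 = 999.
Need (31/9969) × 14ⁿ ≥ 999, i.e. 14ⁿ ≥ 9959031/31.
14⁴ = 38416 falls short of 9959031/31 but 14⁵ = 537824 reaches it, so n = 5.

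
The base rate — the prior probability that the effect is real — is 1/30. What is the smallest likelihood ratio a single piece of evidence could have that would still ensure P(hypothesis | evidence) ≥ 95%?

551

Prior odds = (1/30)/(29/30) = 1/29.
Target odds = 0.95/0.05 = 19.
Required Bayes factor = 19 ÷ (1/29) = 551.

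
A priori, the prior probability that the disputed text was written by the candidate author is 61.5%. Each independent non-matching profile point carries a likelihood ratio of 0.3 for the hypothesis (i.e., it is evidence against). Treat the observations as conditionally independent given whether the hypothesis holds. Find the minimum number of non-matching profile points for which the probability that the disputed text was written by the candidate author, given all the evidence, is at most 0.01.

5

Prior odds = 0.615/0.385 = 123/77.
Likelihood ratio per non-matching profile point = 0.3.
Target odds: 0.01 ÷ 0.99 = 1/99.
Need (123/77) × 0.3ⁿ ≤ 1/99, i.e. 0.3ⁿ ≤ 7/1107.
0.3⁴ = 0.0081 is still above 7/1107 but 0.3⁵ = 243/100000 is at or below it, so n = 5.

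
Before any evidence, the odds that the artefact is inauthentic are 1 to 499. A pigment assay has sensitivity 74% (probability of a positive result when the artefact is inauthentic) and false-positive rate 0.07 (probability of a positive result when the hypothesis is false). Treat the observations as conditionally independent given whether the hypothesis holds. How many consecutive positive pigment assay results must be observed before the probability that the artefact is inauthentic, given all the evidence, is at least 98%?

Prior odds = 1/499.
Likelihood ratio of a positive result = 0.74/0.07 = 74/7.
Target posterior odds = 0.98/0.02 = 49.
Need (1/499) × (74/7)ⁿ ≥ 49, i.e. (74/7)ⁿ ≥ 24451.
(74/7)⁴ = 29986576/2401 falls short of 24451 but (74/7)⁵ ≈132029 reaches it, so n = 5.

5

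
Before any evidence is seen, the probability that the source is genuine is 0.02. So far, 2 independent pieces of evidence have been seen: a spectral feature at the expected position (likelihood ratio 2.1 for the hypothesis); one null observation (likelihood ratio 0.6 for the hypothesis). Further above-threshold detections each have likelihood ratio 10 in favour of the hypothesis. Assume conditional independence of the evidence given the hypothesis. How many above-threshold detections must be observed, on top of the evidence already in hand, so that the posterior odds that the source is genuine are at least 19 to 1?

3

Prior odds = 0.02/0.98 = 1/49.
Combined Bayes factor of the evidence already in hand = 2.1 × 0.6 = 1.26.
Odds after that evidence = (1/49) × 1.26 = 9/350.
Target odds = 19.
Need 10ⁿ ≥ 19 ÷ (9/350) = 6650/9.
10² = 100 falls short of 6650/9 but 10³ = 1000 reaches it, so n = 3.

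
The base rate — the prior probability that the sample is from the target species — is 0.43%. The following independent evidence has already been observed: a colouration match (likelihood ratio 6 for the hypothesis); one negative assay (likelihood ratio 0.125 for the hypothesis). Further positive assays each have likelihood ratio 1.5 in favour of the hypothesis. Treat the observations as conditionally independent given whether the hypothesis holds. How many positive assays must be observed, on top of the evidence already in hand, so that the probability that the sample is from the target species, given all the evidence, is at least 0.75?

17

Prior odds = 0.0043/0.9957 = 43/9957.
Combined Bayes factor of the evidence already in hand = 6 × 0.125 = 0.75.
Odds after that evidence = (43/9957) × 0.75 = 43/13276.
Target odds = 0.75/0.25 = 3.
Need 1.5ⁿ ≥ 3 ÷ (43/13276) = 39828/43.
1.5¹⁶ = 43046721/65536 falls short of 39828/43 but 1.5¹⁷ = 129140163/131072 reaches it, so n = 17.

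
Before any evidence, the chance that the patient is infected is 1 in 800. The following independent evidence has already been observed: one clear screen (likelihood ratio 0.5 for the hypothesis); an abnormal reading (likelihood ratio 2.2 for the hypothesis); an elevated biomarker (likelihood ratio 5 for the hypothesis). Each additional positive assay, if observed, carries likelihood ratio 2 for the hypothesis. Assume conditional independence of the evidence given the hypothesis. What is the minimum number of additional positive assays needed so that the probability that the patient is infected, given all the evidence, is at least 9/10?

11

Prior odds = 0.00125/0.99875 = 1/799.
Combined Bayes factor of the evidence already in hand = 0.5 × 2.2 × 5 = 5.5.
Odds after that evidence = (1/799) × 5.5 = 11/1598.
Target odds = 0.9/0.1 = 9.
Need 2ⁿ ≥ 9 ÷ (11/1598) = 14382/11.
2¹⁰ = 1024 falls short of 14382/11 but 2¹¹ = 2048 reaches it, so n = 11.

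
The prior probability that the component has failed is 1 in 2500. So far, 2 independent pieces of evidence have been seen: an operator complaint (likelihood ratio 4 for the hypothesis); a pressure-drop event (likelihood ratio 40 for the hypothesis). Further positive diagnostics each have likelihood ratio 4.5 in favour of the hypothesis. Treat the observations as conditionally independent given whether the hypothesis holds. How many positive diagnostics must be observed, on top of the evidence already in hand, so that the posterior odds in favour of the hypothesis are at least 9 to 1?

Prior odds = 0.0004/0.9996 = 1/2499.
Combined Bayes factor of the evidence already in hand = 4 × 40 = 160.
Odds after that evidence = (1/2499) × 160 = 160/2499.
Target odds = 9.
Need 4.5ⁿ ≥ 9 ÷ (160/2499) = 140.56875.
4.5³ = 91.125 falls short of 140.56875 but 4.5⁴ = 410.0625 reaches it, so n = 4.

4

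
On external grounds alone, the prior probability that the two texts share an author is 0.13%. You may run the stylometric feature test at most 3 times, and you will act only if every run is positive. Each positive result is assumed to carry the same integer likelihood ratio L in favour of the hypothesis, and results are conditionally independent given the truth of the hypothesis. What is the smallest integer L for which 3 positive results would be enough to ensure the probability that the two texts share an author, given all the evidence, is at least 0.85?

Prior odds = 0.0013/0.9987 = 13/9987.
Target odds = 0.85/0.15 = 17/3.
Need L³ ≥ 17/3 ÷ (13/9987) = 56593/13.
16³ = 4096 < 56593/13 ≤ 4913 = 17³, so L = 17.

17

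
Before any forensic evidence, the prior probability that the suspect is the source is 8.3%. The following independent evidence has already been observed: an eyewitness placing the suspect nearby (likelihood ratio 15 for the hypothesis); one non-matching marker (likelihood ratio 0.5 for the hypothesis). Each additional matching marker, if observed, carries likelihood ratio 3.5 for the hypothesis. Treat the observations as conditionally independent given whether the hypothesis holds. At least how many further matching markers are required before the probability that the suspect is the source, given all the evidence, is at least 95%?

3

Prior odds = 0.083/0.917 = 83/917.
Combined Bayes factor of the evidence already in hand = 15 × 0.5 = 7.5.
Odds after that evidence = (83/917) × 7.5 = 1245/1834.
Target odds = 0.95/0.05 = 19.
Need 3.5ⁿ ≥ 19 ÷ (1245/1834) = 34846/1245.
3.5² = 12.25 falls short of 34846/1245 but 3.5³ = 42.875 reaches it, so n = 3.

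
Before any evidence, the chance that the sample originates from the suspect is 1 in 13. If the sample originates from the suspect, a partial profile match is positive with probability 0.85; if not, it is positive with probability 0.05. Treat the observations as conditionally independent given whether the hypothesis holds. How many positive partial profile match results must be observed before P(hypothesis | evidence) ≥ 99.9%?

Prior odds: (1/13) ÷ (12/13) = 1/12.
Likelihood ratio of a positive = 0.85/0.05 = 17.
Target odds: 0.999 ÷ 0.001 = 999.
Require 17ⁿ ≥ 999 ÷ (1/12) = 11988.
17³ = 4913 falls short of 11988 but 17⁴ = 83521 reaches it, so n = 4.

4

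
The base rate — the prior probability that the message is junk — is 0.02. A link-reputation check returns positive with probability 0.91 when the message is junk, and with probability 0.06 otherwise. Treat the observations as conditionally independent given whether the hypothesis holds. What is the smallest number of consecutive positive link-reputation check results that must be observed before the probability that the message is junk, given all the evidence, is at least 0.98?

3

Prior odds: 0.02 ÷ 0.98 = 1/49.
Likelihood ratio of a positive result = 0.91/0.06 = 91/6.
Target posterior odds = 0.98/0.02 = 49.
Need (1/49) × (91/6)ⁿ ≥ 49, i.e. (91/6)ⁿ ≥ 2401.
(91/6)² = 8281/36 falls short of 2401 but (91/6)³ = 753571/216 reaches it, so n = 3.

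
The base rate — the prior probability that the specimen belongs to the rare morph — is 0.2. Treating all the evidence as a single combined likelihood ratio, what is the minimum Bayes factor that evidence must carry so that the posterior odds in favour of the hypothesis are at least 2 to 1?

Prior odds = 0.2/0.8 = 0.25.
Target odds = 2.
Required Bayes factor = 2 ÷ 0.25 = 8.

8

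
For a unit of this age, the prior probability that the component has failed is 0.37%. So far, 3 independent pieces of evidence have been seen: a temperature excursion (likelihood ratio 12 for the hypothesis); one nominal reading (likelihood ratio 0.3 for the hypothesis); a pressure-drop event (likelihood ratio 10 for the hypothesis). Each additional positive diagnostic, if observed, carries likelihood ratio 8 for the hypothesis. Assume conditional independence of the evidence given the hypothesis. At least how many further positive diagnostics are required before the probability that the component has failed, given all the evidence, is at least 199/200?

Prior odds = 0.0037/0.9963 = 37/9963.
Combined Bayes factor of the evidence already in hand = 12 × 0.3 × 10 = 36.
Odds after that evidence = (37/9963) × 36 = 148/1107.
Target odds = 0.995/0.005 = 199.
Need 8ⁿ ≥ 199 ÷ (148/1107) = 220293/148.
8³ = 512 falls short of 220293/148 but 8⁴ = 4096 reaches it, so n = 4.

4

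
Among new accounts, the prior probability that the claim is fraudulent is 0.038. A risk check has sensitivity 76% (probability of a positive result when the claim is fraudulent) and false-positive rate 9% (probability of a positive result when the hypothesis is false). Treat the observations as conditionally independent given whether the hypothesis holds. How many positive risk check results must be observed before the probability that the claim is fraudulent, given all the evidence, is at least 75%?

3

Prior odds: 0.038 ÷ 0.962 = 19/481.
Likelihood ratio of a positive result = 0.76/0.09 = 76/9.
Target odds: 0.75 ÷ 0.25 = 3.
Need (19/481) × (76/9)ⁿ ≥ 3, i.e. (76/9)ⁿ ≥ 1443/19.
(76/9)² = 5776/81 falls short of 1443/19 but (76/9)³ = 438976/729 reaches it, so n = 3.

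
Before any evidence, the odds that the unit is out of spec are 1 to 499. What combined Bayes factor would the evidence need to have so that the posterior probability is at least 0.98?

Prior odds = 1/499.
Target odds = 0.98/0.02 = 49.
Required Bayes factor = 49 ÷ (1/499) = 24451.

24451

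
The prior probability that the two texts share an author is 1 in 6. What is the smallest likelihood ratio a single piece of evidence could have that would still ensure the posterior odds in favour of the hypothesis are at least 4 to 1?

20

Prior odds = (1/6)/(5/6) = 0.2.
Target odds = 4.
Required Bayes factor = 4 ÷ 0.2 = 20.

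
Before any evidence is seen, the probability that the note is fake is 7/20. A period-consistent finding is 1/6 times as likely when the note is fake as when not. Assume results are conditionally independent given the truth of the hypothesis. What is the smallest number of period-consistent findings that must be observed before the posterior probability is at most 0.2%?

Prior odds: 0.35 ÷ 0.65 = 7/13.
Likelihood ratio per period-consistent finding = 1/6.
Target posterior odds = 0.002/0.998 = 1/499.
Need (7/13) × (1/6)ⁿ ≤ 1/499, i.e. (1/6)ⁿ ≤ 13/3493.
(1/6)³ = 1/216 is still above 13/3493 but (1/6)⁴ = 1/1296 is at or below it, so n = 4.

4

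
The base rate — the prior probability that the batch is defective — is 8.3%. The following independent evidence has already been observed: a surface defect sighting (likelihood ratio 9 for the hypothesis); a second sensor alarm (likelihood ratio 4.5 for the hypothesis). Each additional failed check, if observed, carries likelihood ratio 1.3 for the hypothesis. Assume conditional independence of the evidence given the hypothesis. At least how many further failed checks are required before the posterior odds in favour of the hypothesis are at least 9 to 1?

Prior odds = 0.083/0.917 = 83/917.
Combined Bayes factor of the evidence already in hand = 9 × 4.5 = 40.5.
Odds after that evidence = (83/917) × 40.5 = 6723/1834.
Target odds = 9.
Need 1.3ⁿ ≥ 9 ÷ (6723/1834) = 1834/747.
1.3³ = 2.197 falls short of 1834/747 but 1.3⁴ = 2.8561 reaches it, so n = 4.

4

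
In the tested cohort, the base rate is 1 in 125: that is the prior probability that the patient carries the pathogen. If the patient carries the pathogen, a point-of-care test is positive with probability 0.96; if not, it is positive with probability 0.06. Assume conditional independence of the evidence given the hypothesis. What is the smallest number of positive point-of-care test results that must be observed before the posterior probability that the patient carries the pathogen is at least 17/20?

3

Prior odds: 0.008 ÷ 0.992 = 1/124.
Likelihood ratio of a positive = 0.96/0.06 = 16.
Target posterior odds = 0.85/0.15 = 17/3.
Require 16ⁿ ≥ 17/3 ÷ (1/124) = 2108/3.
16² = 256 falls short of 2108/3 but 16³ = 4096 reaches it, so n = 3.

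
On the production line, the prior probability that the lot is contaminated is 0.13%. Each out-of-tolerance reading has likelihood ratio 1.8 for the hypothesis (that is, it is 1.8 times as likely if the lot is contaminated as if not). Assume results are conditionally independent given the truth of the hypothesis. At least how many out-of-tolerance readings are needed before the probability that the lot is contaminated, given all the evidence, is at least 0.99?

20

Prior odds: 0.0013 ÷ 0.9987 = 13/9987.
Likelihood ratio per out-of-tolerance reading = 1.8.
Target odds: 0.99 ÷ 0.01 = 99.
Require 1.8ⁿ ≥ 99 ÷ (13/9987) = 988713/13.
1.8¹⁹ ≈70823.5 falls short of 988713/13 but 1.8²⁰ ≈127482 reaches it, so n = 20.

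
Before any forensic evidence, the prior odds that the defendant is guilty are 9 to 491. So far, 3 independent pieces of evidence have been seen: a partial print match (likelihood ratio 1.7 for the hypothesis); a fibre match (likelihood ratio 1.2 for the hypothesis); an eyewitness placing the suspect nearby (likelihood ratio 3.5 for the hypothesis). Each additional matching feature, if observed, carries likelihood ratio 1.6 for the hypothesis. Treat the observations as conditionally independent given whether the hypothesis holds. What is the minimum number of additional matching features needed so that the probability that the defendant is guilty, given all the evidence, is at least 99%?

15

Prior odds = 9/491.
Combined Bayes factor of the evidence already in hand = 1.7 × 1.2 × 3.5 = 7.14.
Odds after that evidence = (9/491) × 7.14 = 3213/24550.
Target odds = 0.99/0.01 = 99.
Need 1.6ⁿ ≥ 99 ÷ (3213/24550) = 270050/357.
1.6¹⁴ ≈720.576 falls short of 270050/357 but 1.6¹⁵ ≈1152.92 reaches it, so n = 15.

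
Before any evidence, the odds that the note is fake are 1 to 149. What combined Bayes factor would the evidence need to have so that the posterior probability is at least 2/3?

298

Prior odds = 1/149.
Target odds = (2/3)/(1/3) = 2.
Required Bayes factor = 2 ÷ (1/149) = 298.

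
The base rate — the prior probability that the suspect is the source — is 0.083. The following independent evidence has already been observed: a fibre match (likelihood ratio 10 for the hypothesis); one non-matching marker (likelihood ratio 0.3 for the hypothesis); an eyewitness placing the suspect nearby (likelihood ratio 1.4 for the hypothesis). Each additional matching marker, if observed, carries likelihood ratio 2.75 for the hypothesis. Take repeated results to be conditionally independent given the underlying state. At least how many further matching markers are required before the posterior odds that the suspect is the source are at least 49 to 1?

5

Prior odds = 0.083/0.917 = 83/917.
Combined Bayes factor of the evidence already in hand = 10 × 0.3 × 1.4 = 4.2.
Odds after that evidence = (83/917) × 4.2 = 249/655.
Target odds = 49.
Need 2.75ⁿ ≥ 49 ÷ (249/655) = 32095/249.
2.75⁴ = 57.19140625 falls short of 32095/249 but 2.75⁵ = 161051/1024 reaches it, so n = 5.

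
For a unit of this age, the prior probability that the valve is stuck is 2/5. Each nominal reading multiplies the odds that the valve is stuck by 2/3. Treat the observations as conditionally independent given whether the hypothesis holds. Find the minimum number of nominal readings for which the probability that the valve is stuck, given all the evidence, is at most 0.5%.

13

Prior odds: 0.4 ÷ 0.6 = 2/3.
Likelihood ratio per nominal reading = 2/3.
Target odds: 0.005 ÷ 0.995 = 1/199.
Need (2/3) × (2/3)ⁿ ≤ 1/199, i.e. (2/3)ⁿ ≤ 3/398.
(2/3)¹² = 4096/531441 is still above 3/398 but (2/3)¹³ = 8192/1594323 is at or below it, so n = 13.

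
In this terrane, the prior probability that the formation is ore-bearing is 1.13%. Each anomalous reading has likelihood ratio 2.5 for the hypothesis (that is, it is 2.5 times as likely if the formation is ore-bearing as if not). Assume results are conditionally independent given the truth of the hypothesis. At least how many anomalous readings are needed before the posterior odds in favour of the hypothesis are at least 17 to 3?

7

Prior odds: 0.0113 ÷ 0.9887 = 113/9887.
Likelihood ratio per anomalous reading = 2.5.
Target odds = 17/3.
Require 2.5ⁿ ≥ 17/3 ÷ (113/9887) = 168079/339.
2.5⁶ = 244.140625 falls short of 168079/339 but 2.5⁷ = 610.3515625 reaches it, so n = 7.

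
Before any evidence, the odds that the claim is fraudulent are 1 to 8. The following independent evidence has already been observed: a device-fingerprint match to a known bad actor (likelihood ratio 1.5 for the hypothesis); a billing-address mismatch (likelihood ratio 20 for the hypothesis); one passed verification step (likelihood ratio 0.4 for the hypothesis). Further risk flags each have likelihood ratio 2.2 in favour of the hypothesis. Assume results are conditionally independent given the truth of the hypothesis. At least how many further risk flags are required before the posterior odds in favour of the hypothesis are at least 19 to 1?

4

Prior odds = 0.125.
Combined Bayes factor of the evidence already in hand = 1.5 × 20 × 0.4 = 12.
Odds after that evidence = 0.125 × 12 = 1.5.
Target odds = 19.
Need 2.2ⁿ ≥ 19 ÷ 1.5 = 38/3.
2.2³ = 10.648 falls short of 38/3 but 2.2⁴ = 23.4256 reaches it, so n = 4.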